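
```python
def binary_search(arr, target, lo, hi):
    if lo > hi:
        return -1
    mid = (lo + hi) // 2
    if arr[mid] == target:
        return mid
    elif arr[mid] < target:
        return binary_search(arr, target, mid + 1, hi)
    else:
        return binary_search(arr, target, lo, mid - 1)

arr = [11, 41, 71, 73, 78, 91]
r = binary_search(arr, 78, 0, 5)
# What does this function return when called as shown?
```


binary_search(arr, 78, 0, 5)
lo=0, hi=5, mid=2, arr[mid]=71
71 < 78, search right half
lo=3, hi=5, mid=4, arr[mid]=78
arr[4] == 78, found at index 4
= 4


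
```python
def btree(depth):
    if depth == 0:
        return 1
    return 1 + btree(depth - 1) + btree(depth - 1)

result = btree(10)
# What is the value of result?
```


btree(10)
= 1 + btree(9) + btree(9)
= 1 + 2 * btree(9)
btree(k) = 2^(k+1) - 1
btree(0) = 1
btree(1) = 3
btree(2) = 7
btree(3) = 15
btree(4) = 31
btree(10) = 2^11 - 1 = 2047


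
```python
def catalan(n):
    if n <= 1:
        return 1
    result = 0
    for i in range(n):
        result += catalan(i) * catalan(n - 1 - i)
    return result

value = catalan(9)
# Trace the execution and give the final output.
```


catalan(9)
= sum of catalan(i) * catalan(9-1-i) for i in 0..8
First compute sub-values bottom-up:
  catalan(0) = 1, catalan(1) = 1
  catalan(2) = 1*1 + 1*1 = 2
  catalan(3) = 1*2 + 1*1 + 2*1 = 5
  catalan(4) = 1*5 + 1*2 + 2*1 + 5*1 = 14
  catalan(5) = 1*14 + 1*5 + 2*2 + 5*1 + 14*1 = 42
  catalan(6) = 1*42 + 1*14 + 2*5 + 5*2 + 14*1 + 42*1 = 132
  catalan(7) = 1*132 + 1*42 + 2*14 + 5*5 + 14*2 + 42*1 + 132*1 = 429
  catalan(8) = 1*429 + 1*132 + 2*42 + 5*14 + 14*5 + 42*2 + 132*1 + 429*1 = 1430
Now catalan(9):
  catalan(0)*catalan(8) = 1*1430 = 1430
  catalan(1)*catalan(7) = 1*429 = 429
  catalan(2)*catalan(6) = 2*132 = 264
  catalan(3)*catalan(5) = 5*42 = 210
  catalan(4)*catalan(4) = 14*14 = 196
  catalan(5)*catalan(3) = 42*5 = 210
  catalan(6)*catalan(2) = 132*2 = 264
  catalan(7)*catalan(1) = 429*1 = 429
  catalan(8)*catalan(0) = 1430*1 = 1430
= 1430 + 429 + 264 + 210 + 196 + 210 + 264 + 429 + 1430
= 4862


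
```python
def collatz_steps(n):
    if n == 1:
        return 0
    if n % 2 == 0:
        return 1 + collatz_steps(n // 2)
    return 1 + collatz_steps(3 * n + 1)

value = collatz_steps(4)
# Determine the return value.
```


collatz_steps(4)
4 is even -> collatz_steps(2)
2 is even -> collatz_steps(1)
Reached 1 after 2 steps
= 2


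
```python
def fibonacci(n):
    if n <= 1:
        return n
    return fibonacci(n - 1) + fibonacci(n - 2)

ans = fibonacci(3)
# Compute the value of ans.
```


fibonacci(3)
= fibonacci(2) + fibonacci(1)
Computing bottom-up: fibonacci(0)=0, fibonacci(1)=1, fibonacci(2)=1, fibonacci(3)=2
= 2


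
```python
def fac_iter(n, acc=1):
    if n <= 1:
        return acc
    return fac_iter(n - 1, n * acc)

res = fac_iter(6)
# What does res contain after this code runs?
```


fac_iter(6, 1)
= fac_iter(5, 6 * 1) = fac_iter(5, 6)
= fac_iter(4, 5 * 6) = fac_iter(4, 30)
= fac_iter(3, 4 * 30) = fac_iter(3, 120)
= fac_iter(2, 3 * 120) = fac_iter(2, 360)
= fac_iter(1, 2 * 360) = fac_iter(1, 720)
n <= 1, return acc = 720


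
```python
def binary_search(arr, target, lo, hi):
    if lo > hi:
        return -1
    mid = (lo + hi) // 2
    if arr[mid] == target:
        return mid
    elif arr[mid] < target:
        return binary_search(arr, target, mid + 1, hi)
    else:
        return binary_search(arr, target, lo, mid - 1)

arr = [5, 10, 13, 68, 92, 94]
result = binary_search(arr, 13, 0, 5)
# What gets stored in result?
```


binary_search(arr, 13, 0, 5)
lo=0, hi=5, mid=2, arr[mid]=13
arr[2] == 13, found at index 2
= 2


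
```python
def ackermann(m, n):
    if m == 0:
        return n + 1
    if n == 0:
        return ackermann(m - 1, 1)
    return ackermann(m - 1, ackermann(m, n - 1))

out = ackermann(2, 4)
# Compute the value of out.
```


ackermann(2, 4)
= ackermann(1, ackermann(2, 3))
First compute ackermann(2, 3) = 9
= ackermann(1, 9)
= 11


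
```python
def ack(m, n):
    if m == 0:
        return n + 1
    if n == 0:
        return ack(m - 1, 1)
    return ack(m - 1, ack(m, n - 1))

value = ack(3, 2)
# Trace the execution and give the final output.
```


ack(3, 2)
= ack(2, ack(3, 1))
First compute ack(3, 1) = 13
= ack(2, 13)
= 29


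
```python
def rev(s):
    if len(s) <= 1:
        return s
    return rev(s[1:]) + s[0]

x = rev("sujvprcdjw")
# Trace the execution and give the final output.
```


rev("sujvprcdjw")
= rev("ujvprcdjw") + "s"
= rev("jvprcdjw") + "u" + "s"
= rev("vprcdjw") + "j" + "u" + "s"
= rev("prcdjw") + "v" + "j" + "u" + "s"
= rev("rcdjw") + "p" + "v" + "j" + "u" + "s"
= rev("cdjw") + "r" + "p" + "v" + "j" + "u" + "s"
= rev("djw") + "c" + "r" + "p" + "v" + "j" + "u" + "s"
= rev("jw") + "d" + "c" + "r" + "p" + "v" + "j" + "u" + "s"
= rev("w") + "j" + "d" + "c" + "r" + "p" + "v" + "j" + "u" + "s"
= "w" + "j" + "d" + "c" + "r" + "p" + "v" + "j" + "u" + "s"
= "wjdcrpvjus"


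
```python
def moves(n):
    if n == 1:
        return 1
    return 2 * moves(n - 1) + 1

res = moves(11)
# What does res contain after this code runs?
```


moves(11)
= 2 * moves(10) + 1
= 2 * (2 * moves(9) + 1) + 1
= 2 * (2 * (2 * moves(8) + 1) + 1) + 1
= 2 * (2 * (2 * (2 * moves(7) + 1) + 1) + 1) + 1
= 2 * (2 * (2 * (2 * (2 * moves(6) + 1) + 1) + 1) + 1) + 1
= 2 * (2 * (2 * (2 * (2 * (2 * moves(5) + 1) + 1) + 1) + 1) + 1) + 1
= 2 * (2 * (2 * (2 * (2 * (2 * (2 * moves(4) + 1) + 1) + 1) + 1) + 1) + 1) + 1
= 2 * (2 * (2 * (2 * (2 * (2 * (2 * (2 * moves(3) + 1) + 1) + 1) + 1) + 1) + 1) + 1) + 1
= 2 * (2 * (2 * (2 * (2 * (2 * (2 * (2 * (2 * moves(2) + 1) + 1) + 1) + 1) + 1) + 1) + 1) + 1) + 1
= 2 * (2 * (2 * (2 * (2 * (2 * (2 * (2 * (2 * (2 * moves(1) + 1) + 1) + 1) + 1) + 1) + 1) + 1) + 1) + 1) + 1
Now compute bottom-up:
moves(1) = 1
moves(2) = 2 * 1 + 1 = 3
moves(3) = 2 * 3 + 1 = 7
moves(4) = 2 * 7 + 1 = 15
moves(5) = 2 * 15 + 1 = 31
moves(6) = 2 * 31 + 1 = 63
moves(7) = 2 * 63 + 1 = 127
moves(8) = 2 * 127 + 1 = 255
moves(9) = 2 * 255 + 1 = 511
moves(10) = 2 * 511 + 1 = 1023
moves(11) = 2 * 1023 + 1 = 2047
= 2047


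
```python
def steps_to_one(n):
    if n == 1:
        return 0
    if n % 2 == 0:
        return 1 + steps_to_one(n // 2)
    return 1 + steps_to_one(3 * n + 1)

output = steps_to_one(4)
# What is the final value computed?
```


steps_to_one(4)
4 is even -> steps_to_one(2)
2 is even -> steps_to_one(1)
Reached 1 after 2 steps
= 2


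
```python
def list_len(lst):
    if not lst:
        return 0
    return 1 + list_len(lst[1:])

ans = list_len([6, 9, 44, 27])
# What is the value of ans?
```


list_len([6, 9, 44, 27])
= 1 + list_len([9, 44, 27])
= 1 + 1 + list_len([44, 27])
= 1 + 1 + 1 + list_len([27])
= 1 + 1 + 1 + 1 + list_len([])
= 1 + 1 + 1 + 1 + 0
= 4


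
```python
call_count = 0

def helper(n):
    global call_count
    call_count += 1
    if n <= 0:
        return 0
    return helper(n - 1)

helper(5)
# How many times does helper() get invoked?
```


helper(5) calls helper(4) calls ... calls helper(0)
Total calls: 5 + 1 (for base case) = 6


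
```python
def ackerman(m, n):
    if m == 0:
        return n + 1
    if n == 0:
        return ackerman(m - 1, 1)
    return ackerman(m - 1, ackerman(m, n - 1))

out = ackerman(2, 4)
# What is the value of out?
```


ackerman(2, 4)
= ackerman(1, ackerman(2, 3))
First compute ackerman(2, 3) = 9
= ackerman(1, 9)
= 11


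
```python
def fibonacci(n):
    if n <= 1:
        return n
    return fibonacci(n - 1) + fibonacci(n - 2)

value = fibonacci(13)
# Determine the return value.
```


fibonacci(13)
= fibonacci(12) + fibonacci(11)
= (fibonacci(11) + fibonacci(10)) + fibonacci(11)
Computing bottom-up: fibonacci(0)=0, fibonacci(1)=1, fibonacci(2)=1, fibonacci(3)=2, fibonacci(4)=3, fibonacci(5)=5, fibonacci(6)=8, fibonacci(7)=13, fibonacci(8)=21, fibonacci(9)=34, fibonacci(10)=55, fibonacci(11)=89, fibonacci(12)=144, fibonacci(13)=233
= 233


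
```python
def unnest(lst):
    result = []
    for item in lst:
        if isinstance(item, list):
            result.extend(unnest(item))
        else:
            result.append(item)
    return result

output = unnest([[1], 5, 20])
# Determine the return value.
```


unnest([[1], 5, 20])
Processing each element:
  [1] is a list -> unnest recursively -> [1]
  5 is not a list -> append 5
  20 is not a list -> append 20
= [1, 5, 20]


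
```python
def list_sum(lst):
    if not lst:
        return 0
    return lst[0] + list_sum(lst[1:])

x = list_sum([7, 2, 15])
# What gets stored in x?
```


list_sum([7, 2, 15])
= 7 + list_sum([2, 15])
= 7 + 2 + list_sum([15])
= 7 + 2 + 15 + list_sum([])
= 7 + 2 + 15 + 0
= 24


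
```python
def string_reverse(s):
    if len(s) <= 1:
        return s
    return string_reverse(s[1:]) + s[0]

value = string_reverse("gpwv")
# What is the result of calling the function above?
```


string_reverse("gpwv")
= string_reverse("pwv") + "g"
= string_reverse("wv") + "p" + "g"
= string_reverse("v") + "w" + "p" + "g"
= "v" + "w" + "p" + "g"
= "vwpg"


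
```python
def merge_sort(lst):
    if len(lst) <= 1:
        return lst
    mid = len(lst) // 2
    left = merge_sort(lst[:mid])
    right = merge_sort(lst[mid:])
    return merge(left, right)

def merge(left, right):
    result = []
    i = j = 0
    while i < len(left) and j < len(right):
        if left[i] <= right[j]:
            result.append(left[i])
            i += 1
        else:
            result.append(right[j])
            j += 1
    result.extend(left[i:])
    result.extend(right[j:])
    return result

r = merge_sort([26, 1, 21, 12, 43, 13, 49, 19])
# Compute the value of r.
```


merge_sort([26, 1, 21, 12, 43, 13, 49, 19])
Split into [26, 1, 21, 12] and [43, 13, 49, 19]
Left sorted: [1, 12, 21, 26]
Right sorted: [13, 19, 43, 49]
Merge [1, 12, 21, 26] and [13, 19, 43, 49]
= [1, 12, 13, 19, 21, 26, 43, 49]


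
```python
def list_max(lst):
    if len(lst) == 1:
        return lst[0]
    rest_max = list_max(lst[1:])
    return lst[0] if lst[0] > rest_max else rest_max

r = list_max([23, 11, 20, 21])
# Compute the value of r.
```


list_max([23, 11, 20, 21])
= compare 23 with list_max([11, 20, 21])
= compare 11 with list_max([20, 21])
= compare 20 with list_max([21])
Base: list_max([21]) = 21
compare 20 with 21: max = 21
compare 11 with 21: max = 21
compare 23 with 21: max = 23
= 23


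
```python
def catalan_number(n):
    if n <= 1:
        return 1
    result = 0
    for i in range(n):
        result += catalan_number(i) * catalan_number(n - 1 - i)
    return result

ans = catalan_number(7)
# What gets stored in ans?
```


catalan_number(7)
= sum of catalan_number(i) * catalan_number(7-1-i) for i in 0..6
First compute sub-values bottom-up:
  catalan_number(0) = 1, catalan_number(1) = 1
  catalan_number(2) = 1*1 + 1*1 = 2
  catalan_number(3) = 1*2 + 1*1 + 2*1 = 5
  catalan_number(4) = 1*5 + 1*2 + 2*1 + 5*1 = 14
  catalan_number(5) = 1*14 + 1*5 + 2*2 + 5*1 + 14*1 = 42
  catalan_number(6) = 1*42 + 1*14 + 2*5 + 5*2 + 14*1 + 42*1 = 132
Now catalan_number(7):
  catalan_number(0)*catalan_number(6) = 1*132 = 132
  catalan_number(1)*catalan_number(5) = 1*42 = 42
  catalan_number(2)*catalan_number(4) = 2*14 = 28
  catalan_number(3)*catalan_number(3) = 5*5 = 25
  catalan_number(4)*catalan_number(2) = 14*2 = 28
  catalan_number(5)*catalan_number(1) = 42*1 = 42
  catalan_number(6)*catalan_number(0) = 132*1 = 132
= 132 + 42 + 28 + 25 + 28 + 42 + 132
= 429


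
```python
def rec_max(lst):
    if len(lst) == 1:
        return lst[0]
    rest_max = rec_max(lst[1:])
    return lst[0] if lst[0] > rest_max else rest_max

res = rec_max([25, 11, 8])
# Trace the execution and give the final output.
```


rec_max([25, 11, 8])
= compare 25 with rec_max([11, 8])
= compare 11 with rec_max([8])
Base: rec_max([8]) = 8
compare 11 with 8: max = 11
compare 25 with 11: max = 25
= 25


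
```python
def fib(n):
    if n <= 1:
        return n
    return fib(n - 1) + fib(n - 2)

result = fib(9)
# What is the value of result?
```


fib(9)
= fib(8) + fib(7)
= (fib(7) + fib(6)) + fib(7)
Computing bottom-up: fib(0)=0, fib(1)=1, fib(2)=1, fib(3)=2, fib(4)=3, fib(5)=5, fib(6)=8, fib(7)=13, fib(8)=21, fib(9)=34
= 34


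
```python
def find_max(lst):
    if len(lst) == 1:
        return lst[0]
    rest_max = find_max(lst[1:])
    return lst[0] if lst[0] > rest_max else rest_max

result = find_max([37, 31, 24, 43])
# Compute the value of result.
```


find_max([37, 31, 24, 43])
= compare 37 with find_max([31, 24, 43])
= compare 31 with find_max([24, 43])
= compare 24 with find_max([43])
Base: find_max([43]) = 43
compare 24 with 43: max = 43
compare 31 with 43: max = 43
compare 37 with 43: max = 43
= 43


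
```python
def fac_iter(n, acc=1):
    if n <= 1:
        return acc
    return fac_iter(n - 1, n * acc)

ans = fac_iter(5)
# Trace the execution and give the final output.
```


fac_iter(5, 1)
= fac_iter(4, 5 * 1) = fac_iter(4, 5)
= fac_iter(3, 4 * 5) = fac_iter(3, 20)
= fac_iter(2, 3 * 20) = fac_iter(2, 60)
= fac_iter(1, 2 * 60) = fac_iter(1, 120)
n <= 1, return acc = 120


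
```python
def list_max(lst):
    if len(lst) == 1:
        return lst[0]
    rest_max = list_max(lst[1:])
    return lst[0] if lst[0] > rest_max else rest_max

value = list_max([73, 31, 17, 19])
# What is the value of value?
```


list_max([73, 31, 17, 19])
= compare 73 with list_max([31, 17, 19])
= compare 31 with list_max([17, 19])
= compare 17 with list_max([19])
Base: list_max([19]) = 19
compare 17 with 19: max = 19
compare 31 with 19: max = 31
compare 73 with 31: max = 73
= 73


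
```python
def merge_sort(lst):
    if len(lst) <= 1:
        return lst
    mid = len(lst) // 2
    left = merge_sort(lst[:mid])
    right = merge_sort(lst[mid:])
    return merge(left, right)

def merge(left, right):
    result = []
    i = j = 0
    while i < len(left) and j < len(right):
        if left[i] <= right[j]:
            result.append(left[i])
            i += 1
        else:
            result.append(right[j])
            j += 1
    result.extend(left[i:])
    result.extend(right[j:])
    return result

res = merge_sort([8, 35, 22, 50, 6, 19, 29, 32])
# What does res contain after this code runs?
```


merge_sort([8, 35, 22, 50, 6, 19, 29, 32])
Split into [8, 35, 22, 50] and [6, 19, 29, 32]
Left sorted: [8, 22, 35, 50]
Right sorted: [6, 19, 29, 32]
Merge [8, 22, 35, 50] and [6, 19, 29, 32]
= [6, 8, 19, 22, 29, 32, 35, 50]


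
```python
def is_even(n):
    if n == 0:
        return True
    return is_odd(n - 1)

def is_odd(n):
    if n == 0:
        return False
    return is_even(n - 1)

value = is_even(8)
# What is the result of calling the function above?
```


is_even(8)
= is_odd(7)
= is_even(6)
= is_odd(5)
= is_even(4)
= is_odd(3)
= is_even(2)
= is_odd(1)
= is_even(0)
n == 0: return True
= True


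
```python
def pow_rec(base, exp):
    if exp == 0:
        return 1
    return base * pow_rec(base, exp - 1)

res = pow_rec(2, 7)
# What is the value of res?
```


pow_rec(2, 7)
= 2 * pow_rec(2, 6)
= 2 * 2 * pow_rec(2, 5)
= 2 * 2 * 2 * pow_rec(2, 4)
= 2 * 2 * 2 * 2 * pow_rec(2, 3)
= 2 * 2 * 2 * 2 * 2 * pow_rec(2, 2)
= 2 * 2 * 2 * 2 * 2 * 2 * pow_rec(2, 1)
= 2 * 2 * 2 * 2 * 2 * 2 * 2 * pow_rec(2, 0)
= 2 * 2 * 2 * 2 * 2 * 2 * 2 * 1
= 128


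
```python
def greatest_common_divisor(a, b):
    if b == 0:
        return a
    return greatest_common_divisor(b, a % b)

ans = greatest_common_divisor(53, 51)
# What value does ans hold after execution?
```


greatest_common_divisor(53, 51)
= greatest_common_divisor(51, 53 % 51) = greatest_common_divisor(51, 2)
= greatest_common_divisor(2, 51 % 2) = greatest_common_divisor(2, 1)
= greatest_common_divisor(1, 2 % 1) = greatest_common_divisor(1, 0)
b == 0, return a = 1


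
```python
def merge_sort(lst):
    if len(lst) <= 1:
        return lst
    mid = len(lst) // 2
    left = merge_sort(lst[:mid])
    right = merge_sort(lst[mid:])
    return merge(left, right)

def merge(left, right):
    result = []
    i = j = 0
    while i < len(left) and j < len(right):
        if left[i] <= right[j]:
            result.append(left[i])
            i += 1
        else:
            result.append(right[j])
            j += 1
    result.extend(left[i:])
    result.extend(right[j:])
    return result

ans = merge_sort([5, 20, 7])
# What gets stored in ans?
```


merge_sort([5, 20, 7])
Split into [5] and [20, 7]
Left sorted: [5]
Right sorted: [7, 20]
Merge [5] and [7, 20]
= [5, 7, 20]


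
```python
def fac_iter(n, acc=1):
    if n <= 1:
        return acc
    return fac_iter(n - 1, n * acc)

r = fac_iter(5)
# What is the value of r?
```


fac_iter(5, 1)
= fac_iter(4, 5 * 1) = fac_iter(4, 5)
= fac_iter(3, 4 * 5) = fac_iter(3, 20)
= fac_iter(2, 3 * 20) = fac_iter(2, 60)
= fac_iter(1, 2 * 60) = fac_iter(1, 120)
n <= 1, return acc = 120


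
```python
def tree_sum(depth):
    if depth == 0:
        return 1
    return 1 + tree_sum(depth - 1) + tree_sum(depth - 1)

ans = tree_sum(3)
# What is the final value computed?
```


tree_sum(3)
= 1 + tree_sum(2) + tree_sum(2)
= 1 + 2 * tree_sum(2)
tree_sum(k) = 2^(k+1) - 1
tree_sum(0) = 1
tree_sum(1) = 3
tree_sum(2) = 7
tree_sum(3) = 15
tree_sum(3) = 2^4 - 1 = 15


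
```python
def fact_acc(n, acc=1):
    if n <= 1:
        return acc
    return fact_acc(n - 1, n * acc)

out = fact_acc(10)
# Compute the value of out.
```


fact_acc(10, 1)
= fact_acc(9, 10 * 1) = fact_acc(9, 10)
= fact_acc(8, 9 * 10) = fact_acc(8, 90)
= fact_acc(7, 8 * 90) = fact_acc(7, 720)
= fact_acc(6, 7 * 720) = fact_acc(6, 5040)
= fact_acc(5, 6 * 5040) = fact_acc(5, 30240)
= fact_acc(4, 5 * 30240) = fact_acc(4, 151200)
= fact_acc(3, 4 * 151200) = fact_acc(3, 604800)
= fact_acc(2, 3 * 604800) = fact_acc(2, 1814400)
= fact_acc(1, 2 * 1814400) = fact_acc(1, 3628800)
n <= 1, return acc = 3628800


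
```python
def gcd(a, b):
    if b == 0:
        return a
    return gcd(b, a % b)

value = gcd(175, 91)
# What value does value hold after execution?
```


gcd(175, 91)
= gcd(91, 175 % 91) = gcd(91, 84)
= gcd(84, 91 % 84) = gcd(84, 7)
= gcd(7, 84 % 7) = gcd(7, 0)
b == 0, return a = 7


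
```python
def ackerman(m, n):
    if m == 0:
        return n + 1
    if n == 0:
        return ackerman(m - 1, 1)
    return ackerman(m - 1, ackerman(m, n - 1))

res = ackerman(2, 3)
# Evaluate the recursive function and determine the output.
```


ackerman(2, 3)
= ackerman(1, ackerman(2, 2))
First compute ackerman(2, 2) = 7
= ackerman(1, 7)
= 9


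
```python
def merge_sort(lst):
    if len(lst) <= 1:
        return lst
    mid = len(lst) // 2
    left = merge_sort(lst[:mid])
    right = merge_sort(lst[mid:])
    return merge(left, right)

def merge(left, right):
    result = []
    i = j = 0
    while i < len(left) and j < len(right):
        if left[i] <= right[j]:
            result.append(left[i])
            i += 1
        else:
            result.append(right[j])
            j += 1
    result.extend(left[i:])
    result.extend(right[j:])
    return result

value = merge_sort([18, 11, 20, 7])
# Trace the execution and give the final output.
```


merge_sort([18, 11, 20, 7])
Split into [18, 11] and [20, 7]
Left sorted: [11, 18]
Right sorted: [7, 20]
Merge [11, 18] and [7, 20]
= [7, 11, 18, 20]


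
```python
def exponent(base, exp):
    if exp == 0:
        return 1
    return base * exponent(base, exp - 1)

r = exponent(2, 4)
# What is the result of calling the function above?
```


exponent(2, 4)
= 2 * exponent(2, 3)
= 2 * 2 * exponent(2, 2)
= 2 * 2 * 2 * exponent(2, 1)
= 2 * 2 * 2 * 2 * exponent(2, 0)
= 2 * 2 * 2 * 2 * 1
= 16


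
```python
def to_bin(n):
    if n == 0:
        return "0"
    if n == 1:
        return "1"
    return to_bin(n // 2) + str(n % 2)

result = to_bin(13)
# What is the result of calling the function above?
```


to_bin(13)
= to_bin(6) + "1"
= to_bin(3) + "0" + "1"
= to_bin(1) + "1" + "0" + "1"
= "1" + "1" + "0" + "1"
= "1101"


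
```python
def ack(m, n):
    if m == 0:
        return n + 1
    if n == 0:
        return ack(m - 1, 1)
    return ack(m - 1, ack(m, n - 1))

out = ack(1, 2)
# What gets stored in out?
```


ack(1, 2)
= ack(0, ack(1, 1))
First compute ack(1, 1) = 3
= ack(0, 3)
= 4


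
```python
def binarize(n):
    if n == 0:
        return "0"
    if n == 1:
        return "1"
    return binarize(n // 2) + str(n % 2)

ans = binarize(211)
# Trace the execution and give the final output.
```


binarize(211)
= binarize(105) + "1"
= binarize(52) + "1" + "1"
= binarize(26) + "0" + "1" + "1"
= binarize(13) + "0" + "0" + "1" + "1"
= binarize(6) + "1" + "0" + "0" + "1" + "1"
= binarize(3) + "0" + "1" + "0" + "0" + "1" + "1"
= binarize(1) + "1" + "0" + "1" + "0" + "0" + "1" + "1"
= "1" + "1" + "0" + "1" + "0" + "0" + "1" + "1"
= "11010011"


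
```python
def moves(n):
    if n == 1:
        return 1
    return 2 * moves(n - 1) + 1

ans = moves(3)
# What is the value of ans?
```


moves(3)
= 2 * moves(2) + 1
= 2 * (2 * moves(1) + 1) + 1
Now compute bottom-up:
moves(1) = 1
moves(2) = 2 * 1 + 1 = 3
moves(3) = 2 * 3 + 1 = 7
= 7


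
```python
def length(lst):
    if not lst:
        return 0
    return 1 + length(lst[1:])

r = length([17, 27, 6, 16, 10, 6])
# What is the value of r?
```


length([17, 27, 6, 16, 10, 6])
= 1 + length([27, 6, 16, 10, 6])
= 1 + 1 + length([6, 16, 10, 6])
= 1 + 1 + 1 + length([16, 10, 6])
= 1 + 1 + 1 + 1 + length([10, 6])
= 1 + 1 + 1 + 1 + 1 + length([6])
= 1 + 1 + 1 + 1 + 1 + 1 + length([])
= 1 + 1 + 1 + 1 + 1 + 1 + 0
= 6


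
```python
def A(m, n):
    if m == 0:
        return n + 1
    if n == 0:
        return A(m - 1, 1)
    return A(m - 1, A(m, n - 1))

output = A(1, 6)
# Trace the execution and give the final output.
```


A(1, 6)
= A(0, A(1, 5))
First compute A(1, 5) = 7
= A(0, 7)
= 8


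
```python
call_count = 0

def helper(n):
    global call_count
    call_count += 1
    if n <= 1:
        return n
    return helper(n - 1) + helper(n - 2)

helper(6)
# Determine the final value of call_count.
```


helper(6) calls helper(5) and helper(4); each non-base call branches into two more.
Let C(k) = total number of calls made by helper(k), including the call to helper(k) itself.
Base cases: C(0) = 1, C(1) = 1
Recurrence: C(k) = 1 + C(k-1) + C(k-2)
  C(2) = 1 + C(1) + C(0) = 1 + 1 + 1 = 3
  C(3) = 1 + C(2) + C(1) = 1 + 3 + 1 = 5
  C(4) = 1 + C(3) + C(2) = 1 + 5 + 3 = 9
  C(5) = 1 + C(4) + C(3) = 1 + 9 + 5 = 15
  C(6) = 1 + C(5) + C(4) = 1 + 15 + 9 = 25
Total calls = C(6) = 25


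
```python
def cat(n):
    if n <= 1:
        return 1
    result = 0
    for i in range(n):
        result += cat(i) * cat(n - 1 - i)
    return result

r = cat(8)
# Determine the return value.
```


cat(8)
= sum of cat(i) * cat(8-1-i) for i in 0..7
First compute sub-values bottom-up:
  cat(0) = 1, cat(1) = 1
  cat(2) = 1*1 + 1*1 = 2
  cat(3) = 1*2 + 1*1 + 2*1 = 5
  cat(4) = 1*5 + 1*2 + 2*1 + 5*1 = 14
  cat(5) = 1*14 + 1*5 + 2*2 + 5*1 + 14*1 = 42
  cat(6) = 1*42 + 1*14 + 2*5 + 5*2 + 14*1 + 42*1 = 132
  cat(7) = 1*132 + 1*42 + 2*14 + 5*5 + 14*2 + 42*1 + 132*1 = 429
Now cat(8):
  cat(0)*cat(7) = 1*429 = 429
  cat(1)*cat(6) = 1*132 = 132
  cat(2)*cat(5) = 2*42 = 84
  cat(3)*cat(4) = 5*14 = 70
  cat(4)*cat(3) = 14*5 = 70
  cat(5)*cat(2) = 42*2 = 84
  cat(6)*cat(1) = 132*1 = 132
  cat(7)*cat(0) = 429*1 = 429
= 429 + 132 + 84 + 70 + 70 + 84 + 132 + 429
= 1430


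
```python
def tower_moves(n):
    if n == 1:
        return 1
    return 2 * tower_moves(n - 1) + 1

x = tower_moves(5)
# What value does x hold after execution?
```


tower_moves(5)
= 2 * tower_moves(4) + 1
= 2 * (2 * tower_moves(3) + 1) + 1
= 2 * (2 * (2 * tower_moves(2) + 1) + 1) + 1
= 2 * (2 * (2 * (2 * tower_moves(1) + 1) + 1) + 1) + 1
Now compute bottom-up:
tower_moves(1) = 1
tower_moves(2) = 2 * 1 + 1 = 3
tower_moves(3) = 2 * 3 + 1 = 7
tower_moves(4) = 2 * 7 + 1 = 15
tower_moves(5) = 2 * 15 + 1 = 31
= 31


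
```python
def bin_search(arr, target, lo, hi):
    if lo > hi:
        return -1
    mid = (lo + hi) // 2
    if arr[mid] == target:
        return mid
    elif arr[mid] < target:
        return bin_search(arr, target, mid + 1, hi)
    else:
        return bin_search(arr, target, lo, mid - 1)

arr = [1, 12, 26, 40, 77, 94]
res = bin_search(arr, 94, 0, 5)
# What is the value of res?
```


bin_search(arr, 94, 0, 5)
lo=0, hi=5, mid=2, arr[mid]=26
26 < 94, search right half
lo=3, hi=5, mid=4, arr[mid]=77
77 < 94, search right half
lo=5, hi=5, mid=5, arr[mid]=94
arr[5] == 94, found at index 5
= 5


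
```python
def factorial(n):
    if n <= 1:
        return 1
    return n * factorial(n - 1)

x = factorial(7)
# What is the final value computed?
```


factorial(7)
= 7 * factorial(6)
= 7 * 6 * factorial(5)
= 7 * 6 * 5 * factorial(4)
= 7 * 6 * 5 * 4 * factorial(3)
= 7 * 6 * 5 * 4 * 3 * factorial(2)
= 7 * 6 * 5 * 4 * 3 * 2 * factorial(1)
= 7 * 6 * 5 * 4 * 3 * 2 * 1
= 5040


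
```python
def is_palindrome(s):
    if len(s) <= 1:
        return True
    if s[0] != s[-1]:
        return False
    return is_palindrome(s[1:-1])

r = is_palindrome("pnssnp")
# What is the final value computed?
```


is_palindrome("pnssnp")
"pnssnp": s[0]='p' == s[-1]='p' -> is_palindrome("nssn")
"nssn": s[0]='n' == s[-1]='n' -> is_palindrome("ss")
"ss": s[0]='s' == s[-1]='s' -> is_palindrome("")
"": len <= 1 -> True
= True


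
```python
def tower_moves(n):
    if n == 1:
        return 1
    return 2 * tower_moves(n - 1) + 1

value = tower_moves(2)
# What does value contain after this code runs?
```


tower_moves(2)
= 2 * tower_moves(1) + 1
Now compute bottom-up:
tower_moves(1) = 1
tower_moves(2) = 2 * 1 + 1 = 3
= 3


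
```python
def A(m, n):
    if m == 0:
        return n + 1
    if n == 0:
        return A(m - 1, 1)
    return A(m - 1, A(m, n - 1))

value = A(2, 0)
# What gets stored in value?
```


A(2, 0)
n == 0: return A(1, 1)
= A(1, 1) = 3
= 3


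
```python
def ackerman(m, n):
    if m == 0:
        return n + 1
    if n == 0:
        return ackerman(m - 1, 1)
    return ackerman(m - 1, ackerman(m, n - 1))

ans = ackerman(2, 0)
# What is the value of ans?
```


ackerman(2, 0)
n == 0: return ackerman(1, 1)
= ackerman(1, 1) = 3
= 3


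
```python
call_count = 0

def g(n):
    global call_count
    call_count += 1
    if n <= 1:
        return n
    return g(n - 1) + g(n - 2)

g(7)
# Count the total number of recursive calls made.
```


g(7) calls g(6) and g(5); each non-base call branches into two more.
Let C(k) = total number of calls made by g(k), including the call to g(k) itself.
Base cases: C(0) = 1, C(1) = 1
Recurrence: C(k) = 1 + C(k-1) + C(k-2)
  C(2) = 1 + C(1) + C(0) = 1 + 1 + 1 = 3
  C(3) = 1 + C(2) + C(1) = 1 + 3 + 1 = 5
  C(4) = 1 + C(3) + C(2) = 1 + 5 + 3 = 9
  C(5) = 1 + C(4) + C(3) = 1 + 9 + 5 = 15
  C(6) = 1 + C(5) + C(4) = 1 + 15 + 9 = 25
  C(7) = 1 + C(6) + C(5) = 1 + 25 + 15 = 41
Total calls = C(7) = 41


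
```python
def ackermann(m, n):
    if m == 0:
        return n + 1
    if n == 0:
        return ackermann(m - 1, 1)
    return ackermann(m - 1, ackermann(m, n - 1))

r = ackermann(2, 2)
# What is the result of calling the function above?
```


ackermann(2, 2)
= ackermann(1, ackermann(2, 1))
First compute ackermann(2, 1) = 5
= ackermann(1, 5)
= 7


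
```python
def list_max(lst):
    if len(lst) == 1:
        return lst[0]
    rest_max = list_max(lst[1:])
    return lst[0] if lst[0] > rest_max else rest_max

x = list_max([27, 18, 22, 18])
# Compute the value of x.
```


list_max([27, 18, 22, 18])
= compare 27 with list_max([18, 22, 18])
= compare 18 with list_max([22, 18])
= compare 22 with list_max([18])
Base: list_max([18]) = 18
compare 22 with 18: max = 22
compare 18 with 22: max = 22
compare 27 with 22: max = 27
= 27


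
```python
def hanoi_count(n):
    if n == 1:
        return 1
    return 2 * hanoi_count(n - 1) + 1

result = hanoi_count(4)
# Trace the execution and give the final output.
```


hanoi_count(4)
= 2 * hanoi_count(3) + 1
= 2 * (2 * hanoi_count(2) + 1) + 1
= 2 * (2 * (2 * hanoi_count(1) + 1) + 1) + 1
Now compute bottom-up:
hanoi_count(1) = 1
hanoi_count(2) = 2 * 1 + 1 = 3
hanoi_count(3) = 2 * 3 + 1 = 7
hanoi_count(4) = 2 * 7 + 1 = 15
= 15


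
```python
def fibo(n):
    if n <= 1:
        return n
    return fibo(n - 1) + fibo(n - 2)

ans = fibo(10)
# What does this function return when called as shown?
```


fibo(10)
= fibo(9) + fibo(8)
= (fibo(8) + fibo(7)) + fibo(8)
Computing bottom-up: fibo(0)=0, fibo(1)=1, fibo(2)=1, fibo(3)=2, fibo(4)=3, fibo(5)=5, fibo(6)=8, fibo(7)=13, fibo(8)=21, fibo(9)=34, fibo(10)=55
= 55


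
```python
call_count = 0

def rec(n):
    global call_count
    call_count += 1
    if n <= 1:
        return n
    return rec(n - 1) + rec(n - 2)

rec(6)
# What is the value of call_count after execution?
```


rec(6) calls rec(5) and rec(4); each non-base call branches into two more.
Let C(k) = total number of calls made by rec(k), including the call to rec(k) itself.
Base cases: C(0) = 1, C(1) = 1
Recurrence: C(k) = 1 + C(k-1) + C(k-2)
  C(2) = 1 + C(1) + C(0) = 1 + 1 + 1 = 3
  C(3) = 1 + C(2) + C(1) = 1 + 3 + 1 = 5
  C(4) = 1 + C(3) + C(2) = 1 + 5 + 3 = 9
  C(5) = 1 + C(4) + C(3) = 1 + 9 + 5 = 15
  C(6) = 1 + C(5) + C(4) = 1 + 15 + 9 = 25
Total calls = C(6) = 25


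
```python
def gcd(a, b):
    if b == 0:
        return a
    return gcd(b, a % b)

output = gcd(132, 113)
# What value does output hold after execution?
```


gcd(132, 113)
= gcd(113, 132 % 113) = gcd(113, 19)
= gcd(19, 113 % 19) = gcd(19, 18)
= gcd(18, 19 % 18) = gcd(18, 1)
= gcd(1, 18 % 1) = gcd(1, 0)
b == 0, return a = 1


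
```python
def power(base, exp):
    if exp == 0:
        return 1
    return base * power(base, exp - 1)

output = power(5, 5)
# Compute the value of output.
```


power(5, 5)
= 5 * power(5, 4)
= 5 * 5 * power(5, 3)
= 5 * 5 * 5 * power(5, 2)
= 5 * 5 * 5 * 5 * power(5, 1)
= 5 * 5 * 5 * 5 * 5 * power(5, 0)
= 5 * 5 * 5 * 5 * 5 * 1
= 3125


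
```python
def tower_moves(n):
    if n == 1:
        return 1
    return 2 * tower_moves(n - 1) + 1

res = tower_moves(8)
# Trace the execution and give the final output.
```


tower_moves(8)
= 2 * tower_moves(7) + 1
= 2 * (2 * tower_moves(6) + 1) + 1
= 2 * (2 * (2 * tower_moves(5) + 1) + 1) + 1
= 2 * (2 * (2 * (2 * tower_moves(4) + 1) + 1) + 1) + 1
= 2 * (2 * (2 * (2 * (2 * tower_moves(3) + 1) + 1) + 1) + 1) + 1
= 2 * (2 * (2 * (2 * (2 * (2 * tower_moves(2) + 1) + 1) + 1) + 1) + 1) + 1
= 2 * (2 * (2 * (2 * (2 * (2 * (2 * tower_moves(1) + 1) + 1) + 1) + 1) + 1) + 1) + 1
Now compute bottom-up:
tower_moves(1) = 1
tower_moves(2) = 2 * 1 + 1 = 3
tower_moves(3) = 2 * 3 + 1 = 7
tower_moves(4) = 2 * 7 + 1 = 15
tower_moves(5) = 2 * 15 + 1 = 31
tower_moves(6) = 2 * 31 + 1 = 63
tower_moves(7) = 2 * 63 + 1 = 127
tower_moves(8) = 2 * 127 + 1 = 255
= 255


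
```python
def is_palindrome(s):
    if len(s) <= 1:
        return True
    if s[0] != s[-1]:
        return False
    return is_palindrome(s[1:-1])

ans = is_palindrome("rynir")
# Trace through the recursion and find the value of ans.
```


is_palindrome("rynir")
"rynir": s[0]='r' == s[-1]='r' -> is_palindrome("yni")
"yni": s[0]='y' != s[-1]='i' -> False
= False


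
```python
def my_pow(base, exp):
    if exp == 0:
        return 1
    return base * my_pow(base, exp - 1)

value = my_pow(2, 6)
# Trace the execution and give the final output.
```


my_pow(2, 6)
= 2 * my_pow(2, 5)
= 2 * 2 * my_pow(2, 4)
= 2 * 2 * 2 * my_pow(2, 3)
= 2 * 2 * 2 * 2 * my_pow(2, 2)
= 2 * 2 * 2 * 2 * 2 * my_pow(2, 1)
= 2 * 2 * 2 * 2 * 2 * 2 * my_pow(2, 0)
= 2 * 2 * 2 * 2 * 2 * 2 * 1
= 64


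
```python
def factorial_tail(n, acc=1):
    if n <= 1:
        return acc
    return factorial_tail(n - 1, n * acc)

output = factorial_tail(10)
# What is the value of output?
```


factorial_tail(10, 1)
= factorial_tail(9, 10 * 1) = factorial_tail(9, 10)
= factorial_tail(8, 9 * 10) = factorial_tail(8, 90)
= factorial_tail(7, 8 * 90) = factorial_tail(7, 720)
= factorial_tail(6, 7 * 720) = factorial_tail(6, 5040)
= factorial_tail(5, 6 * 5040) = factorial_tail(5, 30240)
= factorial_tail(4, 5 * 30240) = factorial_tail(4, 151200)
= factorial_tail(3, 4 * 151200) = factorial_tail(3, 604800)
= factorial_tail(2, 3 * 604800) = factorial_tail(2, 1814400)
= factorial_tail(1, 2 * 1814400) = factorial_tail(1, 3628800)
n <= 1, return acc = 3628800


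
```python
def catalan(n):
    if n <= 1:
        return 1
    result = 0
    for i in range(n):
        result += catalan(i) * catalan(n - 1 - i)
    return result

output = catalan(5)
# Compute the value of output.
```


catalan(5)
= sum of catalan(i) * catalan(5-1-i) for i in 0..4
First compute sub-values bottom-up:
  catalan(0) = 1, catalan(1) = 1
  catalan(2) = 1*1 + 1*1 = 2
  catalan(3) = 1*2 + 1*1 + 2*1 = 5
  catalan(4) = 1*5 + 1*2 + 2*1 + 5*1 = 14
Now catalan(5):
  catalan(0)*catalan(4) = 1*14 = 14
  catalan(1)*catalan(3) = 1*5 = 5
  catalan(2)*catalan(2) = 2*2 = 4
  catalan(3)*catalan(1) = 5*1 = 5
  catalan(4)*catalan(0) = 14*1 = 14
= 14 + 5 + 4 + 5 + 14
= 42


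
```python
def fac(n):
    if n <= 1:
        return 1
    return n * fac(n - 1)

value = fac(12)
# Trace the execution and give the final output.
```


fac(12)
= 12 * fac(11)
= 12 * 11 * fac(10)
= 12 * 11 * 10 * fac(9)
= 12 * 11 * 10 * 9 * fac(8)
= 12 * 11 * 10 * 9 * 8 * fac(7)
= 12 * 11 * 10 * 9 * 8 * 7 * fac(6)
= 12 * 11 * 10 * 9 * 8 * 7 * 6 * fac(5)
= 12 * 11 * 10 * 9 * 8 * 7 * 6 * 5 * fac(4)
= 12 * 11 * 10 * 9 * 8 * 7 * 6 * 5 * 4 * fac(3)
= 12 * 11 * 10 * 9 * 8 * 7 * 6 * 5 * 4 * 3 * fac(2)
= 12 * 11 * 10 * 9 * 8 * 7 * 6 * 5 * 4 * 3 * 2 * fac(1)
= 12 * 11 * 10 * 9 * 8 * 7 * 6 * 5 * 4 * 3 * 2 * 1
= 479001600


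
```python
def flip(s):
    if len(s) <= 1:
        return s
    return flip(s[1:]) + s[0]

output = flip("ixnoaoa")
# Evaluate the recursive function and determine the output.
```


flip("ixnoaoa")
= flip("xnoaoa") + "i"
= flip("noaoa") + "x" + "i"
= flip("oaoa") + "n" + "x" + "i"
= flip("aoa") + "o" + "n" + "x" + "i"
= flip("oa") + "a" + "o" + "n" + "x" + "i"
= flip("a") + "o" + "a" + "o" + "n" + "x" + "i"
= "a" + "o" + "a" + "o" + "n" + "x" + "i"
= "aoaonxi"


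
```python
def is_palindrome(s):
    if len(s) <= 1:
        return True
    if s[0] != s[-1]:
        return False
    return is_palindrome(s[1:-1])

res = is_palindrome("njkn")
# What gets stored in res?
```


is_palindrome("njkn")
"njkn": s[0]='n' == s[-1]='n' -> is_palindrome("jk")
"jk": s[0]='j' != s[-1]='k' -> False
= False


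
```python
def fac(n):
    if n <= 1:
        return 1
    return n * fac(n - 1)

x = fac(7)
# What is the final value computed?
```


fac(7)
= 7 * fac(6)
= 7 * 6 * fac(5)
= 7 * 6 * 5 * fac(4)
= 7 * 6 * 5 * 4 * fac(3)
= 7 * 6 * 5 * 4 * 3 * fac(2)
= 7 * 6 * 5 * 4 * 3 * 2 * fac(1)
= 7 * 6 * 5 * 4 * 3 * 2 * 1
= 5040


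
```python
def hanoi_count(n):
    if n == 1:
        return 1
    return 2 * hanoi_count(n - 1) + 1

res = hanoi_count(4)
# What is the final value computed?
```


hanoi_count(4)
= 2 * hanoi_count(3) + 1
= 2 * (2 * hanoi_count(2) + 1) + 1
= 2 * (2 * (2 * hanoi_count(1) + 1) + 1) + 1
Now compute bottom-up:
hanoi_count(1) = 1
hanoi_count(2) = 2 * 1 + 1 = 3
hanoi_count(3) = 2 * 3 + 1 = 7
hanoi_count(4) = 2 * 7 + 1 = 15
= 15


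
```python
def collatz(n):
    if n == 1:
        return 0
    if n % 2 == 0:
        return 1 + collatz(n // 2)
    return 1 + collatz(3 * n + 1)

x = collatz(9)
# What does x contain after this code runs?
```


collatz(9)
9 is odd -> 3*9+1 = 28 -> collatz(28)
28 is even -> collatz(14)
14 is even -> collatz(7)
7 is odd -> 3*7+1 = 22 -> collatz(22)
22 is even -> collatz(11)
11 is odd -> 3*11+1 = 34 -> collatz(34)
34 is even -> collatz(17)
17 is odd -> 3*17+1 = 52 -> collatz(52)
52 is even -> collatz(26)
26 is even -> collatz(13)
13 is odd -> 3*13+1 = 40 -> collatz(40)
40 is even -> collatz(20)
20 is even -> collatz(10)
10 is even -> collatz(5)
5 is odd -> 3*5+1 = 16 -> collatz(16)
16 is even -> collatz(8)
8 is even -> collatz(4)
4 is even -> collatz(2)
2 is even -> collatz(1)
Reached 1 after 19 steps
= 19


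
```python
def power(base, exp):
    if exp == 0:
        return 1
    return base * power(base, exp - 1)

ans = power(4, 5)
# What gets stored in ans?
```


power(4, 5)
= 4 * power(4, 4)
= 4 * 4 * power(4, 3)
= 4 * 4 * 4 * power(4, 2)
= 4 * 4 * 4 * 4 * power(4, 1)
= 4 * 4 * 4 * 4 * 4 * power(4, 0)
= 4 * 4 * 4 * 4 * 4 * 1
= 1024


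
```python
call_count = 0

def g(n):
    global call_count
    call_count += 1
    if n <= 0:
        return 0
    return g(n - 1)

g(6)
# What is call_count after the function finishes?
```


g(6) calls g(5) calls ... calls g(0)
Total calls: 6 + 1 (for base case) = 7


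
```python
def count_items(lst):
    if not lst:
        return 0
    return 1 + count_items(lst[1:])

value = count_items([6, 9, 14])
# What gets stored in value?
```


count_items([6, 9, 14])
= 1 + count_items([9, 14])
= 1 + 1 + count_items([14])
= 1 + 1 + 1 + count_items([])
= 1 + 1 + 1 + 0
= 3


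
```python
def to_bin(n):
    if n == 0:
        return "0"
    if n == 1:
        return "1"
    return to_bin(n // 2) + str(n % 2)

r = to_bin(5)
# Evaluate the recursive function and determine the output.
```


to_bin(5)
= to_bin(2) + "1"
= to_bin(1) + "0" + "1"
= "1" + "0" + "1"
= "101"


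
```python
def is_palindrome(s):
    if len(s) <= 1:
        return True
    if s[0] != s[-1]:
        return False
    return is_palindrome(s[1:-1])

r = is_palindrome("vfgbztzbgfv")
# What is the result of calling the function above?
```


is_palindrome("vfgbztzbgfv")
"vfgbztzbgfv": s[0]='v' == s[-1]='v' -> is_palindrome("fgbztzbgf")
"fgbztzbgf": s[0]='f' == s[-1]='f' -> is_palindrome("gbztzbg")
"gbztzbg": s[0]='g' == s[-1]='g' -> is_palindrome("bztzb")
"bztzb": s[0]='b' == s[-1]='b' -> is_palindrome("ztz")
"ztz": s[0]='z' == s[-1]='z' -> is_palindrome("t")
"t": len <= 1 -> True
= True


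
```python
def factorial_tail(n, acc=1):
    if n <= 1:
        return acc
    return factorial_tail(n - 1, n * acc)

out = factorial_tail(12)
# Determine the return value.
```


factorial_tail(12, 1)
= factorial_tail(11, 12 * 1) = factorial_tail(11, 12)
= factorial_tail(10, 11 * 12) = factorial_tail(10, 132)
= factorial_tail(9, 10 * 132) = factorial_tail(9, 1320)
= factorial_tail(8, 9 * 1320) = factorial_tail(8, 11880)
= factorial_tail(7, 8 * 11880) = factorial_tail(7, 95040)
= factorial_tail(6, 7 * 95040) = factorial_tail(6, 665280)
= factorial_tail(5, 6 * 665280) = factorial_tail(5, 3991680)
= factorial_tail(4, 5 * 3991680) = factorial_tail(4, 19958400)
= factorial_tail(3, 4 * 19958400) = factorial_tail(3, 79833600)
= factorial_tail(2, 3 * 79833600) = factorial_tail(2, 239500800)
= factorial_tail(1, 2 * 239500800) = factorial_tail(1, 479001600)
n <= 1, return acc = 479001600


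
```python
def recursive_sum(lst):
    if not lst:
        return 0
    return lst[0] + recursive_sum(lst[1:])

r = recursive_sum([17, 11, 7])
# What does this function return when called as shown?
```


recursive_sum([17, 11, 7])
= 17 + recursive_sum([11, 7])
= 17 + 11 + recursive_sum([7])
= 17 + 11 + 7 + recursive_sum([])
= 17 + 11 + 7 + 0
= 35


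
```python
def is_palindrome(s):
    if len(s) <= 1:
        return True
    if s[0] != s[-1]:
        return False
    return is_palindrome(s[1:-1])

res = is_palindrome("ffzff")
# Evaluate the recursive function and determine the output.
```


is_palindrome("ffzff")
"ffzff": s[0]='f' == s[-1]='f' -> is_palindrome("fzf")
"fzf": s[0]='f' == s[-1]='f' -> is_palindrome("z")
"z": len <= 1 -> True
= True


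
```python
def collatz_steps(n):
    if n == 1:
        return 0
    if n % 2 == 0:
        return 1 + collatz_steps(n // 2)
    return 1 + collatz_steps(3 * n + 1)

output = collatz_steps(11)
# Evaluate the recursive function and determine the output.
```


collatz_steps(11)
11 is odd -> 3*11+1 = 34 -> collatz_steps(34)
34 is even -> collatz_steps(17)
17 is odd -> 3*17+1 = 52 -> collatz_steps(52)
52 is even -> collatz_steps(26)
26 is even -> collatz_steps(13)
13 is odd -> 3*13+1 = 40 -> collatz_steps(40)
40 is even -> collatz_steps(20)
20 is even -> collatz_steps(10)
10 is even -> collatz_steps(5)
5 is odd -> 3*5+1 = 16 -> collatz_steps(16)
16 is even -> collatz_steps(8)
8 is even -> collatz_steps(4)
4 is even -> collatz_steps(2)
2 is even -> collatz_steps(1)
Reached 1 after 14 steps
= 14
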